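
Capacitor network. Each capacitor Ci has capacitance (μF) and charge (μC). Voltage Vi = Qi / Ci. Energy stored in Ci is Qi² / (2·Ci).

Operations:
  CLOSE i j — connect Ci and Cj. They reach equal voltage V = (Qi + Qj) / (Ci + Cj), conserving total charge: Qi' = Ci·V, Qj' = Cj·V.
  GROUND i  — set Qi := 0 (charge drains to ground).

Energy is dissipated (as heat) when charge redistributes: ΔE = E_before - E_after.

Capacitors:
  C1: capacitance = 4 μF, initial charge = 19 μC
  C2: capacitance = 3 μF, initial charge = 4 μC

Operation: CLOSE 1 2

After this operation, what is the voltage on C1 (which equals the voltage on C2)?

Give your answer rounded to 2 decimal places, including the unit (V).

Initial: C1(4μF, Q=19μC, V=4.75V), C2(3μF, Q=4μC, V=1.33V)
Op 1: CLOSE 1-2: Q_total=23.00, C_total=7.00, V=3.29; Q1=13.14, Q2=9.86; dissipated=10.006

Answer: 3.29 V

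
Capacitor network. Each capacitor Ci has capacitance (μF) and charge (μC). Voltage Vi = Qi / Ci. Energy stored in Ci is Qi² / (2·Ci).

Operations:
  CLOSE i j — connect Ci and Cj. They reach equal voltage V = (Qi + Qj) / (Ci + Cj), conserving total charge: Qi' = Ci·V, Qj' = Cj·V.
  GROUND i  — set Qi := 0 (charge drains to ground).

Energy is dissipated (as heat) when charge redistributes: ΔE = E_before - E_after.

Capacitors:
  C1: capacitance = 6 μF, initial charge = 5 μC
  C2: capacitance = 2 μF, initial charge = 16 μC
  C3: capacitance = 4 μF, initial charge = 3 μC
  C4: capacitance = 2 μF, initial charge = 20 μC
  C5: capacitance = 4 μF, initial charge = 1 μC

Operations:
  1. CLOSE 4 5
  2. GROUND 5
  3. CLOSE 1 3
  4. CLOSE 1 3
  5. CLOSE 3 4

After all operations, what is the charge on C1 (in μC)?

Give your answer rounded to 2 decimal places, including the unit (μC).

Initial: C1(6μF, Q=5μC, V=0.83V), C2(2μF, Q=16μC, V=8.00V), C3(4μF, Q=3μC, V=0.75V), C4(2μF, Q=20μC, V=10.00V), C5(4μF, Q=1μC, V=0.25V)
Op 1: CLOSE 4-5: Q_total=21.00, C_total=6.00, V=3.50; Q4=7.00, Q5=14.00; dissipated=63.375
Op 2: GROUND 5: Q5=0; energy lost=24.500
Op 3: CLOSE 1-3: Q_total=8.00, C_total=10.00, V=0.80; Q1=4.80, Q3=3.20; dissipated=0.008
Op 4: CLOSE 1-3: Q_total=8.00, C_total=10.00, V=0.80; Q1=4.80, Q3=3.20; dissipated=0.000
Op 5: CLOSE 3-4: Q_total=10.20, C_total=6.00, V=1.70; Q3=6.80, Q4=3.40; dissipated=4.860
Final charges: Q1=4.80, Q2=16.00, Q3=6.80, Q4=3.40, Q5=0.00

Answer: 4.80 μC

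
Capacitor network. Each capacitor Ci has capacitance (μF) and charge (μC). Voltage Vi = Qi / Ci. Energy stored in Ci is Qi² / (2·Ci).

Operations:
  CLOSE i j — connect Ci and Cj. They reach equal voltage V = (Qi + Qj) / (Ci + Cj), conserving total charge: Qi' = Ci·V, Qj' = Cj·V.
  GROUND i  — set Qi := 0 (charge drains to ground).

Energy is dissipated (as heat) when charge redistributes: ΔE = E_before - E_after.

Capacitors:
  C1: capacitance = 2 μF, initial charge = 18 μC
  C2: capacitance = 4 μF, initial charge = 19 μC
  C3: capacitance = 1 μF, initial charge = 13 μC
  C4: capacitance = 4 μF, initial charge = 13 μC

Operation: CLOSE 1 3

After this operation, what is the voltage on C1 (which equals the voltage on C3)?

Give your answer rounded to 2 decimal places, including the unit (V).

Initial: C1(2μF, Q=18μC, V=9.00V), C2(4μF, Q=19μC, V=4.75V), C3(1μF, Q=13μC, V=13.00V), C4(4μF, Q=13μC, V=3.25V)
Op 1: CLOSE 1-3: Q_total=31.00, C_total=3.00, V=10.33; Q1=20.67, Q3=10.33; dissipated=5.333

Answer: 10.33 V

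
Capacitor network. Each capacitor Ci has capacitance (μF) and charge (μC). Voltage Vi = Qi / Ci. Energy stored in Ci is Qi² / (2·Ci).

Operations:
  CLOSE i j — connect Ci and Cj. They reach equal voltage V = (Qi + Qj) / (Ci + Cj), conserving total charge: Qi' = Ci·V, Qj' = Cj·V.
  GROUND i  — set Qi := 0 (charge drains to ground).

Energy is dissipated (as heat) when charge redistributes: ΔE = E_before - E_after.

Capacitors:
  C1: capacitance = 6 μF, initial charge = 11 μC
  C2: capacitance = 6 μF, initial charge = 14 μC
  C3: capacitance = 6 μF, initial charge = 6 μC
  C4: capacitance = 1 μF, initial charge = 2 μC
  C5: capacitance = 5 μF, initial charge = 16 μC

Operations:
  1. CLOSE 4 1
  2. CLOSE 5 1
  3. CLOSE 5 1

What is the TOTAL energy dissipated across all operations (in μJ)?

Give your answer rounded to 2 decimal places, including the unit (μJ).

Initial: C1(6μF, Q=11μC, V=1.83V), C2(6μF, Q=14μC, V=2.33V), C3(6μF, Q=6μC, V=1.00V), C4(1μF, Q=2μC, V=2.00V), C5(5μF, Q=16μC, V=3.20V)
Op 1: CLOSE 4-1: Q_total=13.00, C_total=7.00, V=1.86; Q4=1.86, Q1=11.14; dissipated=0.012
Op 2: CLOSE 5-1: Q_total=27.14, C_total=11.00, V=2.47; Q5=12.34, Q1=14.81; dissipated=2.459
Op 3: CLOSE 5-1: Q_total=27.14, C_total=11.00, V=2.47; Q5=12.34, Q1=14.81; dissipated=0.000
Total dissipated: 2.471 μJ

Answer: 2.47 μJ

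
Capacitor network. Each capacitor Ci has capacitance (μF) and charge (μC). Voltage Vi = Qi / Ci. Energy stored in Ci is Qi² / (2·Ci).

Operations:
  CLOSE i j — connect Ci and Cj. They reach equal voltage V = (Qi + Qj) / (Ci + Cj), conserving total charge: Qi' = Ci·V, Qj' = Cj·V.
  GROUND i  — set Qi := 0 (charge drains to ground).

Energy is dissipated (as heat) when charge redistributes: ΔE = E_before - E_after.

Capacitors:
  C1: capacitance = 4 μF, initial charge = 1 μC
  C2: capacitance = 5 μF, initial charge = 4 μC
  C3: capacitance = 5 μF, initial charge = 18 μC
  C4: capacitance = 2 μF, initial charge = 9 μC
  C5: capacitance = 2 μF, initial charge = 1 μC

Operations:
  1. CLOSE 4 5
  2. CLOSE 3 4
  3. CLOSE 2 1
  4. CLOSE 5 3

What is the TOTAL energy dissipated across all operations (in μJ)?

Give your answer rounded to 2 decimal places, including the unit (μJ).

Answer: 9.64 μJ

Derivation:
Initial: C1(4μF, Q=1μC, V=0.25V), C2(5μF, Q=4μC, V=0.80V), C3(5μF, Q=18μC, V=3.60V), C4(2μF, Q=9μC, V=4.50V), C5(2μF, Q=1μC, V=0.50V)
Op 1: CLOSE 4-5: Q_total=10.00, C_total=4.00, V=2.50; Q4=5.00, Q5=5.00; dissipated=8.000
Op 2: CLOSE 3-4: Q_total=23.00, C_total=7.00, V=3.29; Q3=16.43, Q4=6.57; dissipated=0.864
Op 3: CLOSE 2-1: Q_total=5.00, C_total=9.00, V=0.56; Q2=2.78, Q1=2.22; dissipated=0.336
Op 4: CLOSE 5-3: Q_total=21.43, C_total=7.00, V=3.06; Q5=6.12, Q3=15.31; dissipated=0.441
Total dissipated: 9.641 μJ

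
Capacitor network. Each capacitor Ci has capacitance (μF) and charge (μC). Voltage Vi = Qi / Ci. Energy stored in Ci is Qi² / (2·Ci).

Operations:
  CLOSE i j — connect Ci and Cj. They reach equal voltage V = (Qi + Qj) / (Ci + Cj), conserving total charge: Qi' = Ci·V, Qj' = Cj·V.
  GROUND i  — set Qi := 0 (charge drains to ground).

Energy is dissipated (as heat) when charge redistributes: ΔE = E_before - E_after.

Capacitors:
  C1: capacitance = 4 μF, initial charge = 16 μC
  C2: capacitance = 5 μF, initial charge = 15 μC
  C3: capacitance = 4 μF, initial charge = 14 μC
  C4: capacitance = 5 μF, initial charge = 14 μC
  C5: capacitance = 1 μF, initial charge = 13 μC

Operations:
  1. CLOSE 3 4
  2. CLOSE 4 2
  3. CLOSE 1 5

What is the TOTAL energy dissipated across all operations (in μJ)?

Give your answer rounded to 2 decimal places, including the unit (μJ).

Answer: 32.96 μJ

Derivation:
Initial: C1(4μF, Q=16μC, V=4.00V), C2(5μF, Q=15μC, V=3.00V), C3(4μF, Q=14μC, V=3.50V), C4(5μF, Q=14μC, V=2.80V), C5(1μF, Q=13μC, V=13.00V)
Op 1: CLOSE 3-4: Q_total=28.00, C_total=9.00, V=3.11; Q3=12.44, Q4=15.56; dissipated=0.544
Op 2: CLOSE 4-2: Q_total=30.56, C_total=10.00, V=3.06; Q4=15.28, Q2=15.28; dissipated=0.015
Op 3: CLOSE 1-5: Q_total=29.00, C_total=5.00, V=5.80; Q1=23.20, Q5=5.80; dissipated=32.400
Total dissipated: 32.960 μJ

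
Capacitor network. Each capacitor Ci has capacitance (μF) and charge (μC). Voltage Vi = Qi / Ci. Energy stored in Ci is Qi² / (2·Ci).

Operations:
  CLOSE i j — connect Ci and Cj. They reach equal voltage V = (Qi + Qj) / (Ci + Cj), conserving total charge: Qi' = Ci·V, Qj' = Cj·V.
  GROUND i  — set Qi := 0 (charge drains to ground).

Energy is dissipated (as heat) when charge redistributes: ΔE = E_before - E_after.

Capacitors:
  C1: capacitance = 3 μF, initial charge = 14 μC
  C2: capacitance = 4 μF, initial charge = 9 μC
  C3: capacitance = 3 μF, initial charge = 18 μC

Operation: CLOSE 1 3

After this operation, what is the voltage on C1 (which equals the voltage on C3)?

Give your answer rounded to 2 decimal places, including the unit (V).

Initial: C1(3μF, Q=14μC, V=4.67V), C2(4μF, Q=9μC, V=2.25V), C3(3μF, Q=18μC, V=6.00V)
Op 1: CLOSE 1-3: Q_total=32.00, C_total=6.00, V=5.33; Q1=16.00, Q3=16.00; dissipated=1.333

Answer: 5.33 V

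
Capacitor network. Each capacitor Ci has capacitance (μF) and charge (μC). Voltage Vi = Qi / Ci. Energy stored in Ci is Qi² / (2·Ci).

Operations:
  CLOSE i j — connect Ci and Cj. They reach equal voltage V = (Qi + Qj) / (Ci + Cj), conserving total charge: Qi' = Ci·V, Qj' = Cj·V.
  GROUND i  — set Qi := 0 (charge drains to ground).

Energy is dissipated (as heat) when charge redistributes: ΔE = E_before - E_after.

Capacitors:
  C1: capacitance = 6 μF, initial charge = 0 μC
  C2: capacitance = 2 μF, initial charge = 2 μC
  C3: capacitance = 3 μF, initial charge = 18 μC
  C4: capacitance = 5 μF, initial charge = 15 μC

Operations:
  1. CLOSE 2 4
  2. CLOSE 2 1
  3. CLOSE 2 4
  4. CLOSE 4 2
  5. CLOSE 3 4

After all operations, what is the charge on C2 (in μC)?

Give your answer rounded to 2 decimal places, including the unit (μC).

Answer: 3.82 μC

Derivation:
Initial: C1(6μF, Q=0μC, V=0.00V), C2(2μF, Q=2μC, V=1.00V), C3(3μF, Q=18μC, V=6.00V), C4(5μF, Q=15μC, V=3.00V)
Op 1: CLOSE 2-4: Q_total=17.00, C_total=7.00, V=2.43; Q2=4.86, Q4=12.14; dissipated=2.857
Op 2: CLOSE 2-1: Q_total=4.86, C_total=8.00, V=0.61; Q2=1.21, Q1=3.64; dissipated=4.423
Op 3: CLOSE 2-4: Q_total=13.36, C_total=7.00, V=1.91; Q2=3.82, Q4=9.54; dissipated=2.370
Op 4: CLOSE 4-2: Q_total=13.36, C_total=7.00, V=1.91; Q4=9.54, Q2=3.82; dissipated=0.000
Op 5: CLOSE 3-4: Q_total=27.54, C_total=8.00, V=3.44; Q3=10.33, Q4=17.21; dissipated=15.697
Final charges: Q1=3.64, Q2=3.82, Q3=10.33, Q4=17.21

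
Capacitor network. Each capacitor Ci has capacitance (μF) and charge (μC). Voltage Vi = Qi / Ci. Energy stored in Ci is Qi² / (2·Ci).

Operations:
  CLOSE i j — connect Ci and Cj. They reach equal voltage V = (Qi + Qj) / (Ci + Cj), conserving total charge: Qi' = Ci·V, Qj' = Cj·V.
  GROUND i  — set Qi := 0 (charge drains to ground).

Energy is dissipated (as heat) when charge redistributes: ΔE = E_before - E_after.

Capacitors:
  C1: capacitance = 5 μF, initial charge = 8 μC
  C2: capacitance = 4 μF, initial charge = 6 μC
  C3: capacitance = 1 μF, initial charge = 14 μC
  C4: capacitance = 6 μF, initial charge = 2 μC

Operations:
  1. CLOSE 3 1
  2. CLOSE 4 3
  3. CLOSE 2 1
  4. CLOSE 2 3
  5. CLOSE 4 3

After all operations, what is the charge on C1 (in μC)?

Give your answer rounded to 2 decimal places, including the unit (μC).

Initial: C1(5μF, Q=8μC, V=1.60V), C2(4μF, Q=6μC, V=1.50V), C3(1μF, Q=14μC, V=14.00V), C4(6μF, Q=2μC, V=0.33V)
Op 1: CLOSE 3-1: Q_total=22.00, C_total=6.00, V=3.67; Q3=3.67, Q1=18.33; dissipated=64.067
Op 2: CLOSE 4-3: Q_total=5.67, C_total=7.00, V=0.81; Q4=4.86, Q3=0.81; dissipated=4.762
Op 3: CLOSE 2-1: Q_total=24.33, C_total=9.00, V=2.70; Q2=10.81, Q1=13.52; dissipated=5.216
Op 4: CLOSE 2-3: Q_total=11.62, C_total=5.00, V=2.32; Q2=9.30, Q3=2.32; dissipated=1.435
Op 5: CLOSE 4-3: Q_total=7.18, C_total=7.00, V=1.03; Q4=6.16, Q3=1.03; dissipated=0.984
Final charges: Q1=13.52, Q2=9.30, Q3=1.03, Q4=6.16

Answer: 13.52 μC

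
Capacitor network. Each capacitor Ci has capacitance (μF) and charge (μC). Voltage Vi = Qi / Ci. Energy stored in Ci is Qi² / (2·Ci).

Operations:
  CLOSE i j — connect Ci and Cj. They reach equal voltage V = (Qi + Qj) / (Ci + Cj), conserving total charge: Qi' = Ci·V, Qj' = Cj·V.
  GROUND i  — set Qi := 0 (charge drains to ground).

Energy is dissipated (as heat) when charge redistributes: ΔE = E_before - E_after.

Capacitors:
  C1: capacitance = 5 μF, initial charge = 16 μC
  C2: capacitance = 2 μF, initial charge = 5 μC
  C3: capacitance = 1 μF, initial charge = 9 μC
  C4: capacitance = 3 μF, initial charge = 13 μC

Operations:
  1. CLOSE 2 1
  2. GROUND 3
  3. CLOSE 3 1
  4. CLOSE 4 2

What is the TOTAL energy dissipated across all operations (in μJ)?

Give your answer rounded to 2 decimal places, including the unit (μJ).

Answer: 45.67 μJ

Derivation:
Initial: C1(5μF, Q=16μC, V=3.20V), C2(2μF, Q=5μC, V=2.50V), C3(1μF, Q=9μC, V=9.00V), C4(3μF, Q=13μC, V=4.33V)
Op 1: CLOSE 2-1: Q_total=21.00, C_total=7.00, V=3.00; Q2=6.00, Q1=15.00; dissipated=0.350
Op 2: GROUND 3: Q3=0; energy lost=40.500
Op 3: CLOSE 3-1: Q_total=15.00, C_total=6.00, V=2.50; Q3=2.50, Q1=12.50; dissipated=3.750
Op 4: CLOSE 4-2: Q_total=19.00, C_total=5.00, V=3.80; Q4=11.40, Q2=7.60; dissipated=1.067
Total dissipated: 45.667 μJ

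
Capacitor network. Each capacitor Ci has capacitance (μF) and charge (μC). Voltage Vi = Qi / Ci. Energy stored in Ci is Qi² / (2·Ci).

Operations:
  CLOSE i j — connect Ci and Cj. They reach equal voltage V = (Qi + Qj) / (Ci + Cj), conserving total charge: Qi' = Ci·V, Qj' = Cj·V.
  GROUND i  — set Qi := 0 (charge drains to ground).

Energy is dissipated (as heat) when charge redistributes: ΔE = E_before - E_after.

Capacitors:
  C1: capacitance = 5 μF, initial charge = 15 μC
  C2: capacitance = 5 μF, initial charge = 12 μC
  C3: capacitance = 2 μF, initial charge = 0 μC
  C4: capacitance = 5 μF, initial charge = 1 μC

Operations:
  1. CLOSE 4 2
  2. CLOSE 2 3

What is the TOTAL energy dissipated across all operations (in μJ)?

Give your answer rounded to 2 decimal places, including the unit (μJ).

Answer: 7.26 μJ

Derivation:
Initial: C1(5μF, Q=15μC, V=3.00V), C2(5μF, Q=12μC, V=2.40V), C3(2μF, Q=0μC, V=0.00V), C4(5μF, Q=1μC, V=0.20V)
Op 1: CLOSE 4-2: Q_total=13.00, C_total=10.00, V=1.30; Q4=6.50, Q2=6.50; dissipated=6.050
Op 2: CLOSE 2-3: Q_total=6.50, C_total=7.00, V=0.93; Q2=4.64, Q3=1.86; dissipated=1.207
Total dissipated: 7.257 μJ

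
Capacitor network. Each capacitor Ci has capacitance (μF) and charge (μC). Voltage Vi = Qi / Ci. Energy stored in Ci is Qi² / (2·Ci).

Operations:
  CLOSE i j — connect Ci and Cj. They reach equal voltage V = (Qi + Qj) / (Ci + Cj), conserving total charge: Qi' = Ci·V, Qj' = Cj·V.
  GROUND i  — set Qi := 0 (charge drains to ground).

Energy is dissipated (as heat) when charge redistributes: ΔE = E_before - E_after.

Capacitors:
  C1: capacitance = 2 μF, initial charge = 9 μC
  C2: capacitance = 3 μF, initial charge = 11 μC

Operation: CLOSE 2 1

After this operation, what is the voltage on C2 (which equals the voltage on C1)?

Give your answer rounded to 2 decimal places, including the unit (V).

Answer: 4.00 V

Derivation:
Initial: C1(2μF, Q=9μC, V=4.50V), C2(3μF, Q=11μC, V=3.67V)
Op 1: CLOSE 2-1: Q_total=20.00, C_total=5.00, V=4.00; Q2=12.00, Q1=8.00; dissipated=0.417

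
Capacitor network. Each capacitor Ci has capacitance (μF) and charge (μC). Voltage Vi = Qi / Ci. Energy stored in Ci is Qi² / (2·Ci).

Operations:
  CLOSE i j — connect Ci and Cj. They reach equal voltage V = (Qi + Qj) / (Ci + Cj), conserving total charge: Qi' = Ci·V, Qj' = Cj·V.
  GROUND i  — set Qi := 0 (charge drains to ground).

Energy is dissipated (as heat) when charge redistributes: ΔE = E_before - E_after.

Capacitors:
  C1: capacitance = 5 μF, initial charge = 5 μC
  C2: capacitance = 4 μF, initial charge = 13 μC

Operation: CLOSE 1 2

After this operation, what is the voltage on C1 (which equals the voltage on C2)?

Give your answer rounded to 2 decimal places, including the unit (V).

Initial: C1(5μF, Q=5μC, V=1.00V), C2(4μF, Q=13μC, V=3.25V)
Op 1: CLOSE 1-2: Q_total=18.00, C_total=9.00, V=2.00; Q1=10.00, Q2=8.00; dissipated=5.625

Answer: 2.00 V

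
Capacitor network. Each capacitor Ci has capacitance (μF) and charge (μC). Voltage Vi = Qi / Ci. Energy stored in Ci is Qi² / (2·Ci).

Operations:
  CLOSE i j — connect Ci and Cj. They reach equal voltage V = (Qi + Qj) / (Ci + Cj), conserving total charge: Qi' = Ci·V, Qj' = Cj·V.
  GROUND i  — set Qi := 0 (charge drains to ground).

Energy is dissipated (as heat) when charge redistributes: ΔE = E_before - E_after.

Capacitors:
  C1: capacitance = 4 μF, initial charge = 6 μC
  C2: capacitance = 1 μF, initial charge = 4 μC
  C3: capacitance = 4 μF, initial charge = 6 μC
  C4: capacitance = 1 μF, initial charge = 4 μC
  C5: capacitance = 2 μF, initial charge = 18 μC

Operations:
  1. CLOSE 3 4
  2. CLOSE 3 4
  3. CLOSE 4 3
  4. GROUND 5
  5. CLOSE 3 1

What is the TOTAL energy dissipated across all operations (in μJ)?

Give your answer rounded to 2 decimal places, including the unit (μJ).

Answer: 83.75 μJ

Derivation:
Initial: C1(4μF, Q=6μC, V=1.50V), C2(1μF, Q=4μC, V=4.00V), C3(4μF, Q=6μC, V=1.50V), C4(1μF, Q=4μC, V=4.00V), C5(2μF, Q=18μC, V=9.00V)
Op 1: CLOSE 3-4: Q_total=10.00, C_total=5.00, V=2.00; Q3=8.00, Q4=2.00; dissipated=2.500
Op 2: CLOSE 3-4: Q_total=10.00, C_total=5.00, V=2.00; Q3=8.00, Q4=2.00; dissipated=0.000
Op 3: CLOSE 4-3: Q_total=10.00, C_total=5.00, V=2.00; Q4=2.00, Q3=8.00; dissipated=0.000
Op 4: GROUND 5: Q5=0; energy lost=81.000
Op 5: CLOSE 3-1: Q_total=14.00, C_total=8.00, V=1.75; Q3=7.00, Q1=7.00; dissipated=0.250
Total dissipated: 83.750 μJ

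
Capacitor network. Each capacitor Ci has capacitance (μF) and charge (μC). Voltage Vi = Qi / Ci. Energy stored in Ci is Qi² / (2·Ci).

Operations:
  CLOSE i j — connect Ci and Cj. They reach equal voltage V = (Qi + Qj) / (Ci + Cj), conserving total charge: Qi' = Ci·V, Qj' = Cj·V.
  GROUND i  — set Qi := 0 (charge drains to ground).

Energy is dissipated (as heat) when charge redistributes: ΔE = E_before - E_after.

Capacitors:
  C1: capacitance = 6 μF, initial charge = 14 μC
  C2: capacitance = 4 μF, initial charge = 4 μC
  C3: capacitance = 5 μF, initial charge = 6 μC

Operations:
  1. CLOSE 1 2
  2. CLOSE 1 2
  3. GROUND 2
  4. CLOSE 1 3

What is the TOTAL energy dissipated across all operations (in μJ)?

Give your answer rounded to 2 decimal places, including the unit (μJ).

Answer: 9.10 μJ

Derivation:
Initial: C1(6μF, Q=14μC, V=2.33V), C2(4μF, Q=4μC, V=1.00V), C3(5μF, Q=6μC, V=1.20V)
Op 1: CLOSE 1-2: Q_total=18.00, C_total=10.00, V=1.80; Q1=10.80, Q2=7.20; dissipated=2.133
Op 2: CLOSE 1-2: Q_total=18.00, C_total=10.00, V=1.80; Q1=10.80, Q2=7.20; dissipated=0.000
Op 3: GROUND 2: Q2=0; energy lost=6.480
Op 4: CLOSE 1-3: Q_total=16.80, C_total=11.00, V=1.53; Q1=9.16, Q3=7.64; dissipated=0.491
Total dissipated: 9.104 μJ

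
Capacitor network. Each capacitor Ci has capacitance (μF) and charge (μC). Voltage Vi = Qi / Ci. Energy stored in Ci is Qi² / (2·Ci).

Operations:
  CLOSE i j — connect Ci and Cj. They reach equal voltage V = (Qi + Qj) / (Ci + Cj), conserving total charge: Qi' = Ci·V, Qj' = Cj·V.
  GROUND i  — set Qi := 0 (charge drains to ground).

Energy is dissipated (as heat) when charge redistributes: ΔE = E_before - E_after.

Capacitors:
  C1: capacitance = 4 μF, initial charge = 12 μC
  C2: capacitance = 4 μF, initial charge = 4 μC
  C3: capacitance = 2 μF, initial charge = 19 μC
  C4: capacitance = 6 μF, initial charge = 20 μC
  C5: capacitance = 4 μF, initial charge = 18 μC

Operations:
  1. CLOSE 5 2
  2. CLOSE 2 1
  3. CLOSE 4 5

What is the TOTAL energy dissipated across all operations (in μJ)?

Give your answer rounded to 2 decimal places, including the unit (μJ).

Answer: 12.72 μJ

Derivation:
Initial: C1(4μF, Q=12μC, V=3.00V), C2(4μF, Q=4μC, V=1.00V), C3(2μF, Q=19μC, V=9.50V), C4(6μF, Q=20μC, V=3.33V), C5(4μF, Q=18μC, V=4.50V)
Op 1: CLOSE 5-2: Q_total=22.00, C_total=8.00, V=2.75; Q5=11.00, Q2=11.00; dissipated=12.250
Op 2: CLOSE 2-1: Q_total=23.00, C_total=8.00, V=2.88; Q2=11.50, Q1=11.50; dissipated=0.062
Op 3: CLOSE 4-5: Q_total=31.00, C_total=10.00, V=3.10; Q4=18.60, Q5=12.40; dissipated=0.408
Total dissipated: 12.721 μJ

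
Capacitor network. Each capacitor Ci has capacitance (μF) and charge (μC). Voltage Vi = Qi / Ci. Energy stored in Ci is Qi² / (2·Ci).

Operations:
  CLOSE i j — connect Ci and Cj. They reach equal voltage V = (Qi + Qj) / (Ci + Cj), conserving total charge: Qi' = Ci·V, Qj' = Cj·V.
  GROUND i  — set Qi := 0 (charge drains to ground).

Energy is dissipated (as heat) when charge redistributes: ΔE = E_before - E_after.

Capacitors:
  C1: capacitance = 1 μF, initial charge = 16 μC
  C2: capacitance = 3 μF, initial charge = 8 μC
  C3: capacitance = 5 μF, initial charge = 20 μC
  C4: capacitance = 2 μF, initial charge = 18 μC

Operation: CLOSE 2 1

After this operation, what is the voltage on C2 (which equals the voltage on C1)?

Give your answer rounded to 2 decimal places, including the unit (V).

Initial: C1(1μF, Q=16μC, V=16.00V), C2(3μF, Q=8μC, V=2.67V), C3(5μF, Q=20μC, V=4.00V), C4(2μF, Q=18μC, V=9.00V)
Op 1: CLOSE 2-1: Q_total=24.00, C_total=4.00, V=6.00; Q2=18.00, Q1=6.00; dissipated=66.667

Answer: 6.00 V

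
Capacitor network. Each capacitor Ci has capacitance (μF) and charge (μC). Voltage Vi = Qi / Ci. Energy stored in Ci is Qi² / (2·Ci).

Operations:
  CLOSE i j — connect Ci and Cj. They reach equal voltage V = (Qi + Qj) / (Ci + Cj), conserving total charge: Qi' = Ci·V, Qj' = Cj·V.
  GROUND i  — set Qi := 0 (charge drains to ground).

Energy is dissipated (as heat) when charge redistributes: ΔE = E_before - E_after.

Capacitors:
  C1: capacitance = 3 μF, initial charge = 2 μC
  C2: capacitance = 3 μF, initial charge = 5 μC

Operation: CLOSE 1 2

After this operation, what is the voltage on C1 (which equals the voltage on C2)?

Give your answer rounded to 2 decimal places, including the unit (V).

Answer: 1.17 V

Derivation:
Initial: C1(3μF, Q=2μC, V=0.67V), C2(3μF, Q=5μC, V=1.67V)
Op 1: CLOSE 1-2: Q_total=7.00, C_total=6.00, V=1.17; Q1=3.50, Q2=3.50; dissipated=0.750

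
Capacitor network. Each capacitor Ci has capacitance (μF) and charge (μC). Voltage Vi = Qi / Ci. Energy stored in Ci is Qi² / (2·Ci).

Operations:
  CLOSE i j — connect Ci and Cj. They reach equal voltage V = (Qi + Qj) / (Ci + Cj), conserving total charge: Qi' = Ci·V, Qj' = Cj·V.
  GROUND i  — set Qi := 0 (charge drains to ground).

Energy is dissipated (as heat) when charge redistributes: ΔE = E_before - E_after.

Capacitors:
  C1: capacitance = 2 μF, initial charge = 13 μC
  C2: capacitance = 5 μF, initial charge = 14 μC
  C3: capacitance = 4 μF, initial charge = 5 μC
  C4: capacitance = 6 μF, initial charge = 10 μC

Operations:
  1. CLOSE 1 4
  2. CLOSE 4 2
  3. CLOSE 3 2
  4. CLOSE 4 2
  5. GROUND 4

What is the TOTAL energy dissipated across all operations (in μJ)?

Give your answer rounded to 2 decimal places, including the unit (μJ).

Answer: 40.07 μJ

Derivation:
Initial: C1(2μF, Q=13μC, V=6.50V), C2(5μF, Q=14μC, V=2.80V), C3(4μF, Q=5μC, V=1.25V), C4(6μF, Q=10μC, V=1.67V)
Op 1: CLOSE 1-4: Q_total=23.00, C_total=8.00, V=2.88; Q1=5.75, Q4=17.25; dissipated=17.521
Op 2: CLOSE 4-2: Q_total=31.25, C_total=11.00, V=2.84; Q4=17.05, Q2=14.20; dissipated=0.008
Op 3: CLOSE 3-2: Q_total=19.20, C_total=9.00, V=2.13; Q3=8.54, Q2=10.67; dissipated=2.812
Op 4: CLOSE 4-2: Q_total=27.71, C_total=11.00, V=2.52; Q4=15.12, Q2=12.60; dissipated=0.682
Op 5: GROUND 4: Q4=0; energy lost=19.044
Total dissipated: 40.066 μJ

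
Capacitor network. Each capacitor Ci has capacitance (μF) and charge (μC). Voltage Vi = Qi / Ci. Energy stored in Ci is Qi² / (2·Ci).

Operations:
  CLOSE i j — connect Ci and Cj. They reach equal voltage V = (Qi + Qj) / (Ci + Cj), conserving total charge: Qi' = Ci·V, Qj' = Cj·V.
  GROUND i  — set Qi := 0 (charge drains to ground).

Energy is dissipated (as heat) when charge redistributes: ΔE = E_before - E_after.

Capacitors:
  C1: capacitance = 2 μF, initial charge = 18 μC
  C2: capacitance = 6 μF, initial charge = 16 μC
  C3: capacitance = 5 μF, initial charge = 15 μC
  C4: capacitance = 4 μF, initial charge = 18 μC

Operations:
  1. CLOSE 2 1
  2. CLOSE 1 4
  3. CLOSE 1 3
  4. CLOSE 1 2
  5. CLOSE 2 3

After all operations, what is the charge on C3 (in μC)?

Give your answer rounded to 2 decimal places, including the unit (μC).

Answer: 18.75 μC

Derivation:
Initial: C1(2μF, Q=18μC, V=9.00V), C2(6μF, Q=16μC, V=2.67V), C3(5μF, Q=15μC, V=3.00V), C4(4μF, Q=18μC, V=4.50V)
Op 1: CLOSE 2-1: Q_total=34.00, C_total=8.00, V=4.25; Q2=25.50, Q1=8.50; dissipated=30.083
Op 2: CLOSE 1-4: Q_total=26.50, C_total=6.00, V=4.42; Q1=8.83, Q4=17.67; dissipated=0.042
Op 3: CLOSE 1-3: Q_total=23.83, C_total=7.00, V=3.40; Q1=6.81, Q3=17.02; dissipated=1.434
Op 4: CLOSE 1-2: Q_total=32.31, C_total=8.00, V=4.04; Q1=8.08, Q2=24.23; dissipated=0.536
Op 5: CLOSE 2-3: Q_total=41.26, C_total=11.00, V=3.75; Q2=22.50, Q3=18.75; dissipated=0.548
Final charges: Q1=8.08, Q2=22.50, Q3=18.75, Q4=17.67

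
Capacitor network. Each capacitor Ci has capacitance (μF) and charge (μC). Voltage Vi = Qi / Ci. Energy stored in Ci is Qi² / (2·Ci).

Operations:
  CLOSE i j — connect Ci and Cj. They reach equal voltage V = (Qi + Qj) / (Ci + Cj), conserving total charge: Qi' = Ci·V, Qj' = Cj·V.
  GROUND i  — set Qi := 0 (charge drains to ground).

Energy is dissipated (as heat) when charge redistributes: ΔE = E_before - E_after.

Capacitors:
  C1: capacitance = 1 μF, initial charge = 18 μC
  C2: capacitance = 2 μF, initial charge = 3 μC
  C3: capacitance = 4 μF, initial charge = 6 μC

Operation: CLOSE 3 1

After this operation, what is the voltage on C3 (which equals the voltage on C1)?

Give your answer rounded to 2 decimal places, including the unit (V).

Initial: C1(1μF, Q=18μC, V=18.00V), C2(2μF, Q=3μC, V=1.50V), C3(4μF, Q=6μC, V=1.50V)
Op 1: CLOSE 3-1: Q_total=24.00, C_total=5.00, V=4.80; Q3=19.20, Q1=4.80; dissipated=108.900

Answer: 4.80 V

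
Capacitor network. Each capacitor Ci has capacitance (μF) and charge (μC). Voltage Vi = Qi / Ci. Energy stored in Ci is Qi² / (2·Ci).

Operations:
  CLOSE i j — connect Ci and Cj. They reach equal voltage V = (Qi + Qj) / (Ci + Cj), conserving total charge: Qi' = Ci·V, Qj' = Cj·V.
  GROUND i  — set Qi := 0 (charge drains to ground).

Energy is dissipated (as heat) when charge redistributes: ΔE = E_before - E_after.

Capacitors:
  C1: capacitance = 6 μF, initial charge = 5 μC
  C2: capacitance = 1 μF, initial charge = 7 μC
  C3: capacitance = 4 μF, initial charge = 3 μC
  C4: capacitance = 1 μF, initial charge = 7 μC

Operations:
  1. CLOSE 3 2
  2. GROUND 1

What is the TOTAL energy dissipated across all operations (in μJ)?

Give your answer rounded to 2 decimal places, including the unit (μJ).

Answer: 17.71 μJ

Derivation:
Initial: C1(6μF, Q=5μC, V=0.83V), C2(1μF, Q=7μC, V=7.00V), C3(4μF, Q=3μC, V=0.75V), C4(1μF, Q=7μC, V=7.00V)
Op 1: CLOSE 3-2: Q_total=10.00, C_total=5.00, V=2.00; Q3=8.00, Q2=2.00; dissipated=15.625
Op 2: GROUND 1: Q1=0; energy lost=2.083
Total dissipated: 17.708 μJ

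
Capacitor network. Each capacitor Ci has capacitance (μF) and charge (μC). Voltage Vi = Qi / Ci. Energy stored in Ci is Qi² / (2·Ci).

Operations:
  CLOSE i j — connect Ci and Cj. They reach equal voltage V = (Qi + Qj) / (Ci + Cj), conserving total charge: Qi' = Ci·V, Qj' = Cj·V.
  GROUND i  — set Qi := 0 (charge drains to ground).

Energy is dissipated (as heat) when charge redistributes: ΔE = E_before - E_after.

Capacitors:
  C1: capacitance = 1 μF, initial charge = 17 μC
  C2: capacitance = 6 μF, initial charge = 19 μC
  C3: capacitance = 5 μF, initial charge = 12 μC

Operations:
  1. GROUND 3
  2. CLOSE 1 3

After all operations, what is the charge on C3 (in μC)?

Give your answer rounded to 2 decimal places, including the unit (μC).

Answer: 14.17 μC

Derivation:
Initial: C1(1μF, Q=17μC, V=17.00V), C2(6μF, Q=19μC, V=3.17V), C3(5μF, Q=12μC, V=2.40V)
Op 1: GROUND 3: Q3=0; energy lost=14.400
Op 2: CLOSE 1-3: Q_total=17.00, C_total=6.00, V=2.83; Q1=2.83, Q3=14.17; dissipated=120.417
Final charges: Q1=2.83, Q2=19.00, Q3=14.17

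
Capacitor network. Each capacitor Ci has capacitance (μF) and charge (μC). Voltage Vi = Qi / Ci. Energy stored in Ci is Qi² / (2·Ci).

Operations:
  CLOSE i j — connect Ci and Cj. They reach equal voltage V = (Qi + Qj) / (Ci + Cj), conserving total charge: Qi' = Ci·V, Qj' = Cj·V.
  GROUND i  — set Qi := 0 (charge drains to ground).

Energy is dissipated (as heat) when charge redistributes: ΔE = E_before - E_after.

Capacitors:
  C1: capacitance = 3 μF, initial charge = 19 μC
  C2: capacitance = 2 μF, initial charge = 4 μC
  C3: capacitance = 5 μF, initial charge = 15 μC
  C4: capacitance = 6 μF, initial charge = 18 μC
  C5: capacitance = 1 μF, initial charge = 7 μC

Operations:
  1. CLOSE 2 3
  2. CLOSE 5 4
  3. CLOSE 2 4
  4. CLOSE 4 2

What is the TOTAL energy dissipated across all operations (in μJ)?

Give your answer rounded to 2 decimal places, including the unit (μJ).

Initial: C1(3μF, Q=19μC, V=6.33V), C2(2μF, Q=4μC, V=2.00V), C3(5μF, Q=15μC, V=3.00V), C4(6μF, Q=18μC, V=3.00V), C5(1μF, Q=7μC, V=7.00V)
Op 1: CLOSE 2-3: Q_total=19.00, C_total=7.00, V=2.71; Q2=5.43, Q3=13.57; dissipated=0.714
Op 2: CLOSE 5-4: Q_total=25.00, C_total=7.00, V=3.57; Q5=3.57, Q4=21.43; dissipated=6.857
Op 3: CLOSE 2-4: Q_total=26.86, C_total=8.00, V=3.36; Q2=6.71, Q4=20.14; dissipated=0.551
Op 4: CLOSE 4-2: Q_total=26.86, C_total=8.00, V=3.36; Q4=20.14, Q2=6.71; dissipated=0.000
Total dissipated: 8.122 μJ

Answer: 8.12 μJ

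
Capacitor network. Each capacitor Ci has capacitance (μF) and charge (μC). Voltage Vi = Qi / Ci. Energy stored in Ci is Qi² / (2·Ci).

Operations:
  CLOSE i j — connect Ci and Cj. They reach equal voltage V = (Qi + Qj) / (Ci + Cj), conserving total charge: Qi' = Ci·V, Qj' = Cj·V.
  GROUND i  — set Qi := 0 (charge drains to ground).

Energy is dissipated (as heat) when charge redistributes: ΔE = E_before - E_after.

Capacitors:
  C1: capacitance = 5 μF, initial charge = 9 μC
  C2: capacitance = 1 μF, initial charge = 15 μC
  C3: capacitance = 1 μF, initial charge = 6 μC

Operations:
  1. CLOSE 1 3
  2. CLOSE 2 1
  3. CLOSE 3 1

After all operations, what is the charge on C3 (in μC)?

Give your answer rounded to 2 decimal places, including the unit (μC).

Answer: 4.24 μC

Derivation:
Initial: C1(5μF, Q=9μC, V=1.80V), C2(1μF, Q=15μC, V=15.00V), C3(1μF, Q=6μC, V=6.00V)
Op 1: CLOSE 1-3: Q_total=15.00, C_total=6.00, V=2.50; Q1=12.50, Q3=2.50; dissipated=7.350
Op 2: CLOSE 2-1: Q_total=27.50, C_total=6.00, V=4.58; Q2=4.58, Q1=22.92; dissipated=65.104
Op 3: CLOSE 3-1: Q_total=25.42, C_total=6.00, V=4.24; Q3=4.24, Q1=21.18; dissipated=1.808
Final charges: Q1=21.18, Q2=4.58, Q3=4.24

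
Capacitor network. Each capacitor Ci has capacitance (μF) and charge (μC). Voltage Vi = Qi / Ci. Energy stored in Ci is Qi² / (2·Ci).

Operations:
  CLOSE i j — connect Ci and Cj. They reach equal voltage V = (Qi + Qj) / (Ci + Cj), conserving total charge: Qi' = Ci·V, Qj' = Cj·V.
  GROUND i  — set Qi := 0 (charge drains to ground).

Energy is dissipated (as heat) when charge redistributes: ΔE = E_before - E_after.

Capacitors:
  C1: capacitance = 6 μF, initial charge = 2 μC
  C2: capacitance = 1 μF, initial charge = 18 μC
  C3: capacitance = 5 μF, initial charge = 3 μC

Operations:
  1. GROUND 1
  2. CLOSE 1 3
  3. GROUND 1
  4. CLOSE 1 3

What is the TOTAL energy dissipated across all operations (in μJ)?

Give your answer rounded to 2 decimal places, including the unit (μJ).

Initial: C1(6μF, Q=2μC, V=0.33V), C2(1μF, Q=18μC, V=18.00V), C3(5μF, Q=3μC, V=0.60V)
Op 1: GROUND 1: Q1=0; energy lost=0.333
Op 2: CLOSE 1-3: Q_total=3.00, C_total=11.00, V=0.27; Q1=1.64, Q3=1.36; dissipated=0.491
Op 3: GROUND 1: Q1=0; energy lost=0.223
Op 4: CLOSE 1-3: Q_total=1.36, C_total=11.00, V=0.12; Q1=0.74, Q3=0.62; dissipated=0.101
Total dissipated: 1.149 μJ

Answer: 1.15 μJ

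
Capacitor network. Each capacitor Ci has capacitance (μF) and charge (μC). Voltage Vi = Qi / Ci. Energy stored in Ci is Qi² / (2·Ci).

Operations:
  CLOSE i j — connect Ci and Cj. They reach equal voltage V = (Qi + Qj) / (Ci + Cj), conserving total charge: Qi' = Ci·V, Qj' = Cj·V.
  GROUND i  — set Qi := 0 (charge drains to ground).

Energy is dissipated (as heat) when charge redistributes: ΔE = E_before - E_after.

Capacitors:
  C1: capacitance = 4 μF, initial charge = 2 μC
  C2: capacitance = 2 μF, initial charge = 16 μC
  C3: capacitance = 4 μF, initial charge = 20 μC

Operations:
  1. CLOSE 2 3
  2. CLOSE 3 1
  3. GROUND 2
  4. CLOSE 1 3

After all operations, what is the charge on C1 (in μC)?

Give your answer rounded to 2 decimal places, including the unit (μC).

Answer: 13.00 μC

Derivation:
Initial: C1(4μF, Q=2μC, V=0.50V), C2(2μF, Q=16μC, V=8.00V), C3(4μF, Q=20μC, V=5.00V)
Op 1: CLOSE 2-3: Q_total=36.00, C_total=6.00, V=6.00; Q2=12.00, Q3=24.00; dissipated=6.000
Op 2: CLOSE 3-1: Q_total=26.00, C_total=8.00, V=3.25; Q3=13.00, Q1=13.00; dissipated=30.250
Op 3: GROUND 2: Q2=0; energy lost=36.000
Op 4: CLOSE 1-3: Q_total=26.00, C_total=8.00, V=3.25; Q1=13.00, Q3=13.00; dissipated=0.000
Final charges: Q1=13.00, Q2=0.00, Q3=13.00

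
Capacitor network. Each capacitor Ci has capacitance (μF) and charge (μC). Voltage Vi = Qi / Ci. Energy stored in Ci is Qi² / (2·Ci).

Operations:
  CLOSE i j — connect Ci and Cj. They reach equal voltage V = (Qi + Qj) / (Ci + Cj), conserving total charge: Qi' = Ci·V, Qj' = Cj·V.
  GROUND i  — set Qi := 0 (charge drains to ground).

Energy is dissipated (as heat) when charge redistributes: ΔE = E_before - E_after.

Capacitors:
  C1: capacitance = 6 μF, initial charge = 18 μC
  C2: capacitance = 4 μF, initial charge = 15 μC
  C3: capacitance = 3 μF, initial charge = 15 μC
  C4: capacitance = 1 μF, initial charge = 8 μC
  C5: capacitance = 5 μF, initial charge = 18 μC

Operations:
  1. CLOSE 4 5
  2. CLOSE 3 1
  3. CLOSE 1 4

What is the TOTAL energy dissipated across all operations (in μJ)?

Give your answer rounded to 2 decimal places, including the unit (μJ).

Initial: C1(6μF, Q=18μC, V=3.00V), C2(4μF, Q=15μC, V=3.75V), C3(3μF, Q=15μC, V=5.00V), C4(1μF, Q=8μC, V=8.00V), C5(5μF, Q=18μC, V=3.60V)
Op 1: CLOSE 4-5: Q_total=26.00, C_total=6.00, V=4.33; Q4=4.33, Q5=21.67; dissipated=8.067
Op 2: CLOSE 3-1: Q_total=33.00, C_total=9.00, V=3.67; Q3=11.00, Q1=22.00; dissipated=4.000
Op 3: CLOSE 1-4: Q_total=26.33, C_total=7.00, V=3.76; Q1=22.57, Q4=3.76; dissipated=0.190
Total dissipated: 12.257 μJ

Answer: 12.26 μJ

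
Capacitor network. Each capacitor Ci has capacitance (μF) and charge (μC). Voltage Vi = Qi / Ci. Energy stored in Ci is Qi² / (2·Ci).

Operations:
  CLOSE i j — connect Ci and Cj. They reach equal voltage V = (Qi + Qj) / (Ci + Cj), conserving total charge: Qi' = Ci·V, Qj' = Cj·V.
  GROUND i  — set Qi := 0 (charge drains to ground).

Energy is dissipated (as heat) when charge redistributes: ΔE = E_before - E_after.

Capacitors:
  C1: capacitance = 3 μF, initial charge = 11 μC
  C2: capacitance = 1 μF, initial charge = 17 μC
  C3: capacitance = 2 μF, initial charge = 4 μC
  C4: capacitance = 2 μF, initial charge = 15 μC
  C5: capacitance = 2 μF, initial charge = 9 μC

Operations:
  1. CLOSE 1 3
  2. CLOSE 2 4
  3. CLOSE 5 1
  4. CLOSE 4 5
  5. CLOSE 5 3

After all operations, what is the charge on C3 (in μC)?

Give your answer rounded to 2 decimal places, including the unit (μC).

Answer: 10.13 μC

Derivation:
Initial: C1(3μF, Q=11μC, V=3.67V), C2(1μF, Q=17μC, V=17.00V), C3(2μF, Q=4μC, V=2.00V), C4(2μF, Q=15μC, V=7.50V), C5(2μF, Q=9μC, V=4.50V)
Op 1: CLOSE 1-3: Q_total=15.00, C_total=5.00, V=3.00; Q1=9.00, Q3=6.00; dissipated=1.667
Op 2: CLOSE 2-4: Q_total=32.00, C_total=3.00, V=10.67; Q2=10.67, Q4=21.33; dissipated=30.083
Op 3: CLOSE 5-1: Q_total=18.00, C_total=5.00, V=3.60; Q5=7.20, Q1=10.80; dissipated=1.350
Op 4: CLOSE 4-5: Q_total=28.53, C_total=4.00, V=7.13; Q4=14.27, Q5=14.27; dissipated=24.969
Op 5: CLOSE 5-3: Q_total=20.27, C_total=4.00, V=5.07; Q5=10.13, Q3=10.13; dissipated=8.542
Final charges: Q1=10.80, Q2=10.67, Q3=10.13, Q4=14.27, Q5=10.13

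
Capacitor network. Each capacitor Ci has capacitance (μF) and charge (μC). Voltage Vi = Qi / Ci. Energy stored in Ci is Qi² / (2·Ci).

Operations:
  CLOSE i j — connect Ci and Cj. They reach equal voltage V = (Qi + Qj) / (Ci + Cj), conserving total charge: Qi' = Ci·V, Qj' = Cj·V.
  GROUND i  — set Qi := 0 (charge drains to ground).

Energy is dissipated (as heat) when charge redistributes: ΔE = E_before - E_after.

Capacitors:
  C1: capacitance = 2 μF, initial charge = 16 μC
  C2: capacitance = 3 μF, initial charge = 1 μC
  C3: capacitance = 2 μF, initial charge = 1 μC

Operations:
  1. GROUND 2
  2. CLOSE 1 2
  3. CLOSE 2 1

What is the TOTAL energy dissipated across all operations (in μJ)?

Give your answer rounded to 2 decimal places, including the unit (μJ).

Initial: C1(2μF, Q=16μC, V=8.00V), C2(3μF, Q=1μC, V=0.33V), C3(2μF, Q=1μC, V=0.50V)
Op 1: GROUND 2: Q2=0; energy lost=0.167
Op 2: CLOSE 1-2: Q_total=16.00, C_total=5.00, V=3.20; Q1=6.40, Q2=9.60; dissipated=38.400
Op 3: CLOSE 2-1: Q_total=16.00, C_total=5.00, V=3.20; Q2=9.60, Q1=6.40; dissipated=0.000
Total dissipated: 38.567 μJ

Answer: 38.57 μJ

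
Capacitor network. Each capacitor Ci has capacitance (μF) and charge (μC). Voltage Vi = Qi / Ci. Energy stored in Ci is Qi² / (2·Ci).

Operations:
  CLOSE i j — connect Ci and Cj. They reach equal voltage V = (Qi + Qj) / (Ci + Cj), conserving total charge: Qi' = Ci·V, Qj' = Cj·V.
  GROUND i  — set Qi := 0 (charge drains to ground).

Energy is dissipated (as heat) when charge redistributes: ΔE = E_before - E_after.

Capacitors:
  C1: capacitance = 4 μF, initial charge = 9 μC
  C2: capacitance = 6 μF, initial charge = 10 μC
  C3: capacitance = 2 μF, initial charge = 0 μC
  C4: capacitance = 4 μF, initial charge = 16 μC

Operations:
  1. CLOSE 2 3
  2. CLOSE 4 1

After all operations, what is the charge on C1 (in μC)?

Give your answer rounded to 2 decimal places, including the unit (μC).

Initial: C1(4μF, Q=9μC, V=2.25V), C2(6μF, Q=10μC, V=1.67V), C3(2μF, Q=0μC, V=0.00V), C4(4μF, Q=16μC, V=4.00V)
Op 1: CLOSE 2-3: Q_total=10.00, C_total=8.00, V=1.25; Q2=7.50, Q3=2.50; dissipated=2.083
Op 2: CLOSE 4-1: Q_total=25.00, C_total=8.00, V=3.12; Q4=12.50, Q1=12.50; dissipated=3.062
Final charges: Q1=12.50, Q2=7.50, Q3=2.50, Q4=12.50

Answer: 12.50 μC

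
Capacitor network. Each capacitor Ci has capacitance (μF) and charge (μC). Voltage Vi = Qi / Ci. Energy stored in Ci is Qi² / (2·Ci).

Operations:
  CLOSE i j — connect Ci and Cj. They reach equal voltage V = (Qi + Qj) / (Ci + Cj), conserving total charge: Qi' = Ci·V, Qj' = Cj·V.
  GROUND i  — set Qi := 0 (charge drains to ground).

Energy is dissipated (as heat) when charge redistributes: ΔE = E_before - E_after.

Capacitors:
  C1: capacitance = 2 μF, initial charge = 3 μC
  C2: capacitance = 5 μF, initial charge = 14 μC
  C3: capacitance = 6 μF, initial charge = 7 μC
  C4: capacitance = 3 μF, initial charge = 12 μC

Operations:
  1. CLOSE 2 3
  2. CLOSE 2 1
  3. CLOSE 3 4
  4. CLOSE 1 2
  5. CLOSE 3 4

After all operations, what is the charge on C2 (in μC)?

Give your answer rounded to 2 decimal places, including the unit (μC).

Initial: C1(2μF, Q=3μC, V=1.50V), C2(5μF, Q=14μC, V=2.80V), C3(6μF, Q=7μC, V=1.17V), C4(3μF, Q=12μC, V=4.00V)
Op 1: CLOSE 2-3: Q_total=21.00, C_total=11.00, V=1.91; Q2=9.55, Q3=11.45; dissipated=3.638
Op 2: CLOSE 2-1: Q_total=12.55, C_total=7.00, V=1.79; Q2=8.96, Q1=3.58; dissipated=0.120
Op 3: CLOSE 3-4: Q_total=23.45, C_total=9.00, V=2.61; Q3=15.64, Q4=7.82; dissipated=4.372
Op 4: CLOSE 1-2: Q_total=12.55, C_total=7.00, V=1.79; Q1=3.58, Q2=8.96; dissipated=0.000
Op 5: CLOSE 3-4: Q_total=23.45, C_total=9.00, V=2.61; Q3=15.64, Q4=7.82; dissipated=0.000
Final charges: Q1=3.58, Q2=8.96, Q3=15.64, Q4=7.82

Answer: 8.96 μC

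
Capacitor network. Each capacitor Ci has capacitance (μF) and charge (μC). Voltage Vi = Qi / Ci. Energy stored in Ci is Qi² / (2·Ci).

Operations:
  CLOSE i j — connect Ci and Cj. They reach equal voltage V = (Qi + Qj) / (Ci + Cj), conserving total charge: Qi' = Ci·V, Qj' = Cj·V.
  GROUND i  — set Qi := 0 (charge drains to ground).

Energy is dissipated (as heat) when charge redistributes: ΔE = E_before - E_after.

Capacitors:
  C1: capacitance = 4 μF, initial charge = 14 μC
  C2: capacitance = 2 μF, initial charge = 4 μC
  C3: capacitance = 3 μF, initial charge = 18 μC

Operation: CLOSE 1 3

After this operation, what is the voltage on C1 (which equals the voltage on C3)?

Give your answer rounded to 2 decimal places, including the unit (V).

Initial: C1(4μF, Q=14μC, V=3.50V), C2(2μF, Q=4μC, V=2.00V), C3(3μF, Q=18μC, V=6.00V)
Op 1: CLOSE 1-3: Q_total=32.00, C_total=7.00, V=4.57; Q1=18.29, Q3=13.71; dissipated=5.357

Answer: 4.57 V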